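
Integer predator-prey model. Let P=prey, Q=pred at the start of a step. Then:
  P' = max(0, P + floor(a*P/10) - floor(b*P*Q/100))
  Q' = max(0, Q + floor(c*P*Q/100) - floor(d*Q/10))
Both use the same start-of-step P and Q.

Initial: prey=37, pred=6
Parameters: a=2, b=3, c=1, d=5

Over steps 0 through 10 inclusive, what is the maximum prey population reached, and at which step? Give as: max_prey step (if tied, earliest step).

Step 1: prey: 37+7-6=38; pred: 6+2-3=5
Step 2: prey: 38+7-5=40; pred: 5+1-2=4
Step 3: prey: 40+8-4=44; pred: 4+1-2=3
Step 4: prey: 44+8-3=49; pred: 3+1-1=3
Step 5: prey: 49+9-4=54; pred: 3+1-1=3
Step 6: prey: 54+10-4=60; pred: 3+1-1=3
Step 7: prey: 60+12-5=67; pred: 3+1-1=3
Step 8: prey: 67+13-6=74; pred: 3+2-1=4
Step 9: prey: 74+14-8=80; pred: 4+2-2=4
Step 10: prey: 80+16-9=87; pred: 4+3-2=5
Max prey = 87 at step 10

Answer: 87 10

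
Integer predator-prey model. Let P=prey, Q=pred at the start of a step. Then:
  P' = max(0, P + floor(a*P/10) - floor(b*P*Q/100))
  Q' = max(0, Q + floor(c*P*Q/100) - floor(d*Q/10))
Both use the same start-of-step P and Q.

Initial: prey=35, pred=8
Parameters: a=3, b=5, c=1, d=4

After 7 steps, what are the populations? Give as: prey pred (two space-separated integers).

Answer: 27 4

Derivation:
Step 1: prey: 35+10-14=31; pred: 8+2-3=7
Step 2: prey: 31+9-10=30; pred: 7+2-2=7
Step 3: prey: 30+9-10=29; pred: 7+2-2=7
Step 4: prey: 29+8-10=27; pred: 7+2-2=7
Step 5: prey: 27+8-9=26; pred: 7+1-2=6
Step 6: prey: 26+7-7=26; pred: 6+1-2=5
Step 7: prey: 26+7-6=27; pred: 5+1-2=4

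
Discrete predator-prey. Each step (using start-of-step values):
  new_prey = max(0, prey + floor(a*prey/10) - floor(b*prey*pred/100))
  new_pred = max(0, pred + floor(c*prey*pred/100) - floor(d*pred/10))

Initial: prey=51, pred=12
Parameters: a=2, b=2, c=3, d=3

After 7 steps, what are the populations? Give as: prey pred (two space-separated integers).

Step 1: prey: 51+10-12=49; pred: 12+18-3=27
Step 2: prey: 49+9-26=32; pred: 27+39-8=58
Step 3: prey: 32+6-37=1; pred: 58+55-17=96
Step 4: prey: 1+0-1=0; pred: 96+2-28=70
Step 5: prey: 0+0-0=0; pred: 70+0-21=49
Step 6: prey: 0+0-0=0; pred: 49+0-14=35
Step 7: prey: 0+0-0=0; pred: 35+0-10=25

Answer: 0 25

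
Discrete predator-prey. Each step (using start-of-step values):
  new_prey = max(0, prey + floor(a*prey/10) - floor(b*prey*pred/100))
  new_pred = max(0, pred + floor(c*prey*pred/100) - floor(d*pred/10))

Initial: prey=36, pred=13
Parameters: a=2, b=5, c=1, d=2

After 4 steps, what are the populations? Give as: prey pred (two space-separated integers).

Answer: 2 11

Derivation:
Step 1: prey: 36+7-23=20; pred: 13+4-2=15
Step 2: prey: 20+4-15=9; pred: 15+3-3=15
Step 3: prey: 9+1-6=4; pred: 15+1-3=13
Step 4: prey: 4+0-2=2; pred: 13+0-2=11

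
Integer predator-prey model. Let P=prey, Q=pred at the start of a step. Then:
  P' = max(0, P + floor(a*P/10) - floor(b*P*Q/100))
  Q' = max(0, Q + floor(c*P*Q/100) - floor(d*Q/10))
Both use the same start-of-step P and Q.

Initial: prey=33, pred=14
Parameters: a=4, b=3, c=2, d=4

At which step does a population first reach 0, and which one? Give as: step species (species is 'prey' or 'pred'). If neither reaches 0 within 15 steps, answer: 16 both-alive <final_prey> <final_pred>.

Step 1: prey: 33+13-13=33; pred: 14+9-5=18
Step 2: prey: 33+13-17=29; pred: 18+11-7=22
Step 3: prey: 29+11-19=21; pred: 22+12-8=26
Step 4: prey: 21+8-16=13; pred: 26+10-10=26
Step 5: prey: 13+5-10=8; pred: 26+6-10=22
Step 6: prey: 8+3-5=6; pred: 22+3-8=17
Step 7: prey: 6+2-3=5; pred: 17+2-6=13
Step 8: prey: 5+2-1=6; pred: 13+1-5=9
Step 9: prey: 6+2-1=7; pred: 9+1-3=7
Step 10: prey: 7+2-1=8; pred: 7+0-2=5
Step 11: prey: 8+3-1=10; pred: 5+0-2=3
Step 12: prey: 10+4-0=14; pred: 3+0-1=2
Step 13: prey: 14+5-0=19; pred: 2+0-0=2
Step 14: prey: 19+7-1=25; pred: 2+0-0=2
Step 15: prey: 25+10-1=34; pred: 2+1-0=3
No extinction within 15 steps

Answer: 16 both-alive 34 3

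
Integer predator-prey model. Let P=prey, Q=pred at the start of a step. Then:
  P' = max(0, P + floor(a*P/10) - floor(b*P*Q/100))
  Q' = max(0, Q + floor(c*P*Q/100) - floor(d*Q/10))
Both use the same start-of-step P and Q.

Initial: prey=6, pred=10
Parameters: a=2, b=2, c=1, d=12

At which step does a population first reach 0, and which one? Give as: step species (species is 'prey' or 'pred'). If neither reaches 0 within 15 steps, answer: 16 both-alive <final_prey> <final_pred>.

Answer: 1 pred

Derivation:
Step 1: prey: 6+1-1=6; pred: 10+0-12=0
First extinction: pred at step 1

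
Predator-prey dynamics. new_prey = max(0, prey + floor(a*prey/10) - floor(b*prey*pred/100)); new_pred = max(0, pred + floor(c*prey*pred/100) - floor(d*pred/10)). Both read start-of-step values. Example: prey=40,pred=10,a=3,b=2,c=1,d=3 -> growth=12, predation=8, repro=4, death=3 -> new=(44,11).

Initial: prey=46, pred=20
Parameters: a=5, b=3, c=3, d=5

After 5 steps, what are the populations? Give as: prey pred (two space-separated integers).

Step 1: prey: 46+23-27=42; pred: 20+27-10=37
Step 2: prey: 42+21-46=17; pred: 37+46-18=65
Step 3: prey: 17+8-33=0; pred: 65+33-32=66
Step 4: prey: 0+0-0=0; pred: 66+0-33=33
Step 5: prey: 0+0-0=0; pred: 33+0-16=17

Answer: 0 17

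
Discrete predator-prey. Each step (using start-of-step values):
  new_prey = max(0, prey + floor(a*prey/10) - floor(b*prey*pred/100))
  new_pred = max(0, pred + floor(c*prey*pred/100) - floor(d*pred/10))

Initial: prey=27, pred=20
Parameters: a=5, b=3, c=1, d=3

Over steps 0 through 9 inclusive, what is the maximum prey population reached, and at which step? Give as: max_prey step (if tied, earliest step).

Step 1: prey: 27+13-16=24; pred: 20+5-6=19
Step 2: prey: 24+12-13=23; pred: 19+4-5=18
Step 3: prey: 23+11-12=22; pred: 18+4-5=17
Step 4: prey: 22+11-11=22; pred: 17+3-5=15
Step 5: prey: 22+11-9=24; pred: 15+3-4=14
Step 6: prey: 24+12-10=26; pred: 14+3-4=13
Step 7: prey: 26+13-10=29; pred: 13+3-3=13
Step 8: prey: 29+14-11=32; pred: 13+3-3=13
Step 9: prey: 32+16-12=36; pred: 13+4-3=14
Max prey = 36 at step 9

Answer: 36 9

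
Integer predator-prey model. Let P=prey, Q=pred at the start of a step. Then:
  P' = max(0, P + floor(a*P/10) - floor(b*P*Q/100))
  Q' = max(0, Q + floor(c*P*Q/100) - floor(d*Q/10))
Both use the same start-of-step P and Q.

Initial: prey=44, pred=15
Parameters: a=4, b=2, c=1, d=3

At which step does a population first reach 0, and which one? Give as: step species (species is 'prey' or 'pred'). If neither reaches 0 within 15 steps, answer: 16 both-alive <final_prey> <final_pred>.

Answer: 16 both-alive 17 8

Derivation:
Step 1: prey: 44+17-13=48; pred: 15+6-4=17
Step 2: prey: 48+19-16=51; pred: 17+8-5=20
Step 3: prey: 51+20-20=51; pred: 20+10-6=24
Step 4: prey: 51+20-24=47; pred: 24+12-7=29
Step 5: prey: 47+18-27=38; pred: 29+13-8=34
Step 6: prey: 38+15-25=28; pred: 34+12-10=36
Step 7: prey: 28+11-20=19; pred: 36+10-10=36
Step 8: prey: 19+7-13=13; pred: 36+6-10=32
Step 9: prey: 13+5-8=10; pred: 32+4-9=27
Step 10: prey: 10+4-5=9; pred: 27+2-8=21
Step 11: prey: 9+3-3=9; pred: 21+1-6=16
Step 12: prey: 9+3-2=10; pred: 16+1-4=13
Step 13: prey: 10+4-2=12; pred: 13+1-3=11
Step 14: prey: 12+4-2=14; pred: 11+1-3=9
Step 15: prey: 14+5-2=17; pred: 9+1-2=8
No extinction within 15 steps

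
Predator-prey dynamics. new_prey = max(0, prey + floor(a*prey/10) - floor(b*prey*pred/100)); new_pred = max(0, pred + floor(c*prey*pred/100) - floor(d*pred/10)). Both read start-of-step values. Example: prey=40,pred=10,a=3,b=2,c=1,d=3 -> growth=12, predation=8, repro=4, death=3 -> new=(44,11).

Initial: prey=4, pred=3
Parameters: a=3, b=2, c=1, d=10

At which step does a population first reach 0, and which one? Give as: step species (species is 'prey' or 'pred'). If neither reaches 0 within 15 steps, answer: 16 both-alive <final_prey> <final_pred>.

Answer: 1 pred

Derivation:
Step 1: prey: 4+1-0=5; pred: 3+0-3=0
First extinction: pred at step 1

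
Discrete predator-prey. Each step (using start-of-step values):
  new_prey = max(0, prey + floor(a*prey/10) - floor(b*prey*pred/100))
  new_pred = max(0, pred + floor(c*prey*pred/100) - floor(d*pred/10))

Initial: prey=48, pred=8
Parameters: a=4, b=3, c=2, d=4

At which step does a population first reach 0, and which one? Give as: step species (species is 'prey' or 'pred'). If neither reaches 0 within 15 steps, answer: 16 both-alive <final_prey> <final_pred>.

Answer: 5 prey

Derivation:
Step 1: prey: 48+19-11=56; pred: 8+7-3=12
Step 2: prey: 56+22-20=58; pred: 12+13-4=21
Step 3: prey: 58+23-36=45; pred: 21+24-8=37
Step 4: prey: 45+18-49=14; pred: 37+33-14=56
Step 5: prey: 14+5-23=0; pred: 56+15-22=49
First extinction: prey at step 5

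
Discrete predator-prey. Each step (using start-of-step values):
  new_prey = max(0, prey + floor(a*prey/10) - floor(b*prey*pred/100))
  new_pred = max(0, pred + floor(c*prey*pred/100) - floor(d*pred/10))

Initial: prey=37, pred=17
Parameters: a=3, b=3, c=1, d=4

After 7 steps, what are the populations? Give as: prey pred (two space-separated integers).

Answer: 24 5

Derivation:
Step 1: prey: 37+11-18=30; pred: 17+6-6=17
Step 2: prey: 30+9-15=24; pred: 17+5-6=16
Step 3: prey: 24+7-11=20; pred: 16+3-6=13
Step 4: prey: 20+6-7=19; pred: 13+2-5=10
Step 5: prey: 19+5-5=19; pred: 10+1-4=7
Step 6: prey: 19+5-3=21; pred: 7+1-2=6
Step 7: prey: 21+6-3=24; pred: 6+1-2=5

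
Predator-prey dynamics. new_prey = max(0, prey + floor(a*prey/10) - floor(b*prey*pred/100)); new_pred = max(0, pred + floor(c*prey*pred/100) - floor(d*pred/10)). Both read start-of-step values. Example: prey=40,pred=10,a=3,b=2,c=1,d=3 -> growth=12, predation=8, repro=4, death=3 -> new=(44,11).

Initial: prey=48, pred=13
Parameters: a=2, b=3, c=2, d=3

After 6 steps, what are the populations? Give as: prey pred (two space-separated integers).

Step 1: prey: 48+9-18=39; pred: 13+12-3=22
Step 2: prey: 39+7-25=21; pred: 22+17-6=33
Step 3: prey: 21+4-20=5; pred: 33+13-9=37
Step 4: prey: 5+1-5=1; pred: 37+3-11=29
Step 5: prey: 1+0-0=1; pred: 29+0-8=21
Step 6: prey: 1+0-0=1; pred: 21+0-6=15

Answer: 1 15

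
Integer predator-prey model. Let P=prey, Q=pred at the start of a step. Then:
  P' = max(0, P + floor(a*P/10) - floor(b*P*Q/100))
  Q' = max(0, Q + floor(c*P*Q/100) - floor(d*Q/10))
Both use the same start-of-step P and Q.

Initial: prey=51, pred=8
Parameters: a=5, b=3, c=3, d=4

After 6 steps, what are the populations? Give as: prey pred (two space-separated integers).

Answer: 0 40

Derivation:
Step 1: prey: 51+25-12=64; pred: 8+12-3=17
Step 2: prey: 64+32-32=64; pred: 17+32-6=43
Step 3: prey: 64+32-82=14; pred: 43+82-17=108
Step 4: prey: 14+7-45=0; pred: 108+45-43=110
Step 5: prey: 0+0-0=0; pred: 110+0-44=66
Step 6: prey: 0+0-0=0; pred: 66+0-26=40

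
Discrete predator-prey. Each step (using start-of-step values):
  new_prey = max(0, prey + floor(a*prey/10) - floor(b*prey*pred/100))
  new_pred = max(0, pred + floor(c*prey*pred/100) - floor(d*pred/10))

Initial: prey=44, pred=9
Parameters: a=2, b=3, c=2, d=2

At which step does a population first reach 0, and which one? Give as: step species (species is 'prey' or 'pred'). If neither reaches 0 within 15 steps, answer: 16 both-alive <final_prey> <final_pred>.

Answer: 5 prey

Derivation:
Step 1: prey: 44+8-11=41; pred: 9+7-1=15
Step 2: prey: 41+8-18=31; pred: 15+12-3=24
Step 3: prey: 31+6-22=15; pred: 24+14-4=34
Step 4: prey: 15+3-15=3; pred: 34+10-6=38
Step 5: prey: 3+0-3=0; pred: 38+2-7=33
First extinction: prey at step 5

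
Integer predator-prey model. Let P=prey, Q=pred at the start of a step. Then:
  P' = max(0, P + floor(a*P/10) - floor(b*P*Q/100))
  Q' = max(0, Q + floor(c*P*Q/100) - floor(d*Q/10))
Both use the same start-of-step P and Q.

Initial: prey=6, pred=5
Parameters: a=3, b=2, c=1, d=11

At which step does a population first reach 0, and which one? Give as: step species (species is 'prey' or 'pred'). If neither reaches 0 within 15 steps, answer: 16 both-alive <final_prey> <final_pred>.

Step 1: prey: 6+1-0=7; pred: 5+0-5=0
First extinction: pred at step 1

Answer: 1 pred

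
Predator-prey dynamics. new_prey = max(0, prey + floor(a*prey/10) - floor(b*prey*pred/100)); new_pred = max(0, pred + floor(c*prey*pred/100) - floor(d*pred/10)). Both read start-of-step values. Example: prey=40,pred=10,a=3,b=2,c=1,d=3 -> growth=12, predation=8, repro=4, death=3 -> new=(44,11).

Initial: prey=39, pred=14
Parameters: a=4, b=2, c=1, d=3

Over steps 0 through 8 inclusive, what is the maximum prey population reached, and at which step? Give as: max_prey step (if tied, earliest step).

Answer: 51 3

Derivation:
Step 1: prey: 39+15-10=44; pred: 14+5-4=15
Step 2: prey: 44+17-13=48; pred: 15+6-4=17
Step 3: prey: 48+19-16=51; pred: 17+8-5=20
Step 4: prey: 51+20-20=51; pred: 20+10-6=24
Step 5: prey: 51+20-24=47; pred: 24+12-7=29
Step 6: prey: 47+18-27=38; pred: 29+13-8=34
Step 7: prey: 38+15-25=28; pred: 34+12-10=36
Step 8: prey: 28+11-20=19; pred: 36+10-10=36
Max prey = 51 at step 3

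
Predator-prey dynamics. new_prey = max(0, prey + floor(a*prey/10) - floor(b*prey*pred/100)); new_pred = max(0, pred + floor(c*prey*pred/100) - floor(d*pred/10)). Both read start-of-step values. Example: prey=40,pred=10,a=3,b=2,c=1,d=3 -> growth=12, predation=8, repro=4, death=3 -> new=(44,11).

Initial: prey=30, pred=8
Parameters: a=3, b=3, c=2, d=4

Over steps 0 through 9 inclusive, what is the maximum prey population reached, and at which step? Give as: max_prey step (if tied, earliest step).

Answer: 33 2

Derivation:
Step 1: prey: 30+9-7=32; pred: 8+4-3=9
Step 2: prey: 32+9-8=33; pred: 9+5-3=11
Step 3: prey: 33+9-10=32; pred: 11+7-4=14
Step 4: prey: 32+9-13=28; pred: 14+8-5=17
Step 5: prey: 28+8-14=22; pred: 17+9-6=20
Step 6: prey: 22+6-13=15; pred: 20+8-8=20
Step 7: prey: 15+4-9=10; pred: 20+6-8=18
Step 8: prey: 10+3-5=8; pred: 18+3-7=14
Step 9: prey: 8+2-3=7; pred: 14+2-5=11
Max prey = 33 at step 2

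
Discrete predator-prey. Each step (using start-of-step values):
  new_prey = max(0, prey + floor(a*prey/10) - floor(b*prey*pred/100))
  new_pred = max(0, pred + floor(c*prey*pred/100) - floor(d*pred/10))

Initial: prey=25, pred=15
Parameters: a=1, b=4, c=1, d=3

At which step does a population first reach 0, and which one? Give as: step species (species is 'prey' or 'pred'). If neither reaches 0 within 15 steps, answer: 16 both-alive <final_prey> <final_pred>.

Answer: 16 both-alive 3 3

Derivation:
Step 1: prey: 25+2-15=12; pred: 15+3-4=14
Step 2: prey: 12+1-6=7; pred: 14+1-4=11
Step 3: prey: 7+0-3=4; pred: 11+0-3=8
Step 4: prey: 4+0-1=3; pred: 8+0-2=6
Step 5: prey: 3+0-0=3; pred: 6+0-1=5
Step 6: prey: 3+0-0=3; pred: 5+0-1=4
Step 7: prey: 3+0-0=3; pred: 4+0-1=3
Step 8: prey: 3+0-0=3; pred: 3+0-0=3
Steps 9-15: state stable at prey=3, pred=3 (no change)
No extinction within 15 steps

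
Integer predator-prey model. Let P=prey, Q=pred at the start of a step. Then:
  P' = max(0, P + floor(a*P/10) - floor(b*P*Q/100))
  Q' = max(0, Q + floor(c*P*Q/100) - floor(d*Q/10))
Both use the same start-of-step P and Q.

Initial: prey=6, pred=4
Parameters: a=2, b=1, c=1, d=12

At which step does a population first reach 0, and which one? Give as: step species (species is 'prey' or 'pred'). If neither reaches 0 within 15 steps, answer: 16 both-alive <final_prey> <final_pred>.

Answer: 1 pred

Derivation:
Step 1: prey: 6+1-0=7; pred: 4+0-4=0
First extinction: pred at step 1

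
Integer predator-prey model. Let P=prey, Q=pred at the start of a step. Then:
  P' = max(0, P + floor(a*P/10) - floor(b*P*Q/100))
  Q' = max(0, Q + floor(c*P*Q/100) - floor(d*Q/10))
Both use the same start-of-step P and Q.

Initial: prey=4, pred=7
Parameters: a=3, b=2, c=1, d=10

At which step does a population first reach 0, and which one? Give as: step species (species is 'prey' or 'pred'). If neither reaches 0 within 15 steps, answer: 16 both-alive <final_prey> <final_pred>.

Step 1: prey: 4+1-0=5; pred: 7+0-7=0
First extinction: pred at step 1

Answer: 1 pred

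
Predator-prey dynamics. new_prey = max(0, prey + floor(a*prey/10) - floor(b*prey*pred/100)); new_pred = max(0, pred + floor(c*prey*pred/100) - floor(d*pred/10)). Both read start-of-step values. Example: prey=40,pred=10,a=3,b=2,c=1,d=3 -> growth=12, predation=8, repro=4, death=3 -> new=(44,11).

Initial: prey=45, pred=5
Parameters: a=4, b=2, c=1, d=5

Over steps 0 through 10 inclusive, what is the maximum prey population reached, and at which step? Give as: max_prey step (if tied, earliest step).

Step 1: prey: 45+18-4=59; pred: 5+2-2=5
Step 2: prey: 59+23-5=77; pred: 5+2-2=5
Step 3: prey: 77+30-7=100; pred: 5+3-2=6
Step 4: prey: 100+40-12=128; pred: 6+6-3=9
Step 5: prey: 128+51-23=156; pred: 9+11-4=16
Step 6: prey: 156+62-49=169; pred: 16+24-8=32
Step 7: prey: 169+67-108=128; pred: 32+54-16=70
Step 8: prey: 128+51-179=0; pred: 70+89-35=124
Step 9: prey: 0+0-0=0; pred: 124+0-62=62
Step 10: prey: 0+0-0=0; pred: 62+0-31=31
Max prey = 169 at step 6

Answer: 169 6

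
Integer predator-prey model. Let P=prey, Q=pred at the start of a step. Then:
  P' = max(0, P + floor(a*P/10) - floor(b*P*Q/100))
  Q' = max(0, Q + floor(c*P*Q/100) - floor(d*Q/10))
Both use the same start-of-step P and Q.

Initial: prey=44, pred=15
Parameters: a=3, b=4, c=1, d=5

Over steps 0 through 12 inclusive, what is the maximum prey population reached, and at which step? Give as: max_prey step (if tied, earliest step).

Answer: 97 12

Derivation:
Step 1: prey: 44+13-26=31; pred: 15+6-7=14
Step 2: prey: 31+9-17=23; pred: 14+4-7=11
Step 3: prey: 23+6-10=19; pred: 11+2-5=8
Step 4: prey: 19+5-6=18; pred: 8+1-4=5
Step 5: prey: 18+5-3=20; pred: 5+0-2=3
Step 6: prey: 20+6-2=24; pred: 3+0-1=2
Step 7: prey: 24+7-1=30; pred: 2+0-1=1
Step 8: prey: 30+9-1=38; pred: 1+0-0=1
Step 9: prey: 38+11-1=48; pred: 1+0-0=1
Step 10: prey: 48+14-1=61; pred: 1+0-0=1
Step 11: prey: 61+18-2=77; pred: 1+0-0=1
Step 12: prey: 77+23-3=97; pred: 1+0-0=1
Max prey = 97 at step 12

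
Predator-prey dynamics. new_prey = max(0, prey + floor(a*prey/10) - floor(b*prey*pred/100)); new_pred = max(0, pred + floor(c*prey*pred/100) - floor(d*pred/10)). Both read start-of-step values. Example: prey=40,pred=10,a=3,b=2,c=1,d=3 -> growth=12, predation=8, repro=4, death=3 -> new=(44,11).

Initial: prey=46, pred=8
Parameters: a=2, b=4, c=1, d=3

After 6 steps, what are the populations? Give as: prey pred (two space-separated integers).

Answer: 16 7

Derivation:
Step 1: prey: 46+9-14=41; pred: 8+3-2=9
Step 2: prey: 41+8-14=35; pred: 9+3-2=10
Step 3: prey: 35+7-14=28; pred: 10+3-3=10
Step 4: prey: 28+5-11=22; pred: 10+2-3=9
Step 5: prey: 22+4-7=19; pred: 9+1-2=8
Step 6: prey: 19+3-6=16; pred: 8+1-2=7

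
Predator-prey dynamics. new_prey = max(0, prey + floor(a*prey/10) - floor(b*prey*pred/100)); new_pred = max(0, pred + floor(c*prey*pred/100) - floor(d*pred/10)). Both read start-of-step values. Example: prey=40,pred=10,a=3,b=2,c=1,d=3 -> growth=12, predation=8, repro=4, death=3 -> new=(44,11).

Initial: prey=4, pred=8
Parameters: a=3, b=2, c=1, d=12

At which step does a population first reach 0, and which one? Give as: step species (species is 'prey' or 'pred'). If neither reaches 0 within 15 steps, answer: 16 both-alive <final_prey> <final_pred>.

Answer: 1 pred

Derivation:
Step 1: prey: 4+1-0=5; pred: 8+0-9=0
First extinction: pred at step 1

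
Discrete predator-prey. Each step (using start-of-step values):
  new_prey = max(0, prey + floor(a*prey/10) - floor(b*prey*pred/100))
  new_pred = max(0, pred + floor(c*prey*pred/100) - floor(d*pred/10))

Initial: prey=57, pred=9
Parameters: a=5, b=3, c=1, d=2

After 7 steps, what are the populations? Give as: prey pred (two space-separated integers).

Answer: 0 38

Derivation:
Step 1: prey: 57+28-15=70; pred: 9+5-1=13
Step 2: prey: 70+35-27=78; pred: 13+9-2=20
Step 3: prey: 78+39-46=71; pred: 20+15-4=31
Step 4: prey: 71+35-66=40; pred: 31+22-6=47
Step 5: prey: 40+20-56=4; pred: 47+18-9=56
Step 6: prey: 4+2-6=0; pred: 56+2-11=47
Step 7: prey: 0+0-0=0; pred: 47+0-9=38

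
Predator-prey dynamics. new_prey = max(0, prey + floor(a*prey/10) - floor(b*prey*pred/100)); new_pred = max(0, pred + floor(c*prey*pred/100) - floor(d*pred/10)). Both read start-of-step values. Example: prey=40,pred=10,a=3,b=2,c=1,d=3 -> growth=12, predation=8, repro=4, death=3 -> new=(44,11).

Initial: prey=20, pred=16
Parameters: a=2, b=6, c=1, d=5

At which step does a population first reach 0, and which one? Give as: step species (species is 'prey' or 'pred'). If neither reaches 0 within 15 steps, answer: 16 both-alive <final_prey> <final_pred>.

Answer: 16 both-alive 2 1

Derivation:
Step 1: prey: 20+4-19=5; pred: 16+3-8=11
Step 2: prey: 5+1-3=3; pred: 11+0-5=6
Step 3: prey: 3+0-1=2; pred: 6+0-3=3
Step 4: prey: 2+0-0=2; pred: 3+0-1=2
Step 5: prey: 2+0-0=2; pred: 2+0-1=1
Step 6: prey: 2+0-0=2; pred: 1+0-0=1
Steps 7-15: state stable at prey=2, pred=1 (no change)
No extinction within 15 steps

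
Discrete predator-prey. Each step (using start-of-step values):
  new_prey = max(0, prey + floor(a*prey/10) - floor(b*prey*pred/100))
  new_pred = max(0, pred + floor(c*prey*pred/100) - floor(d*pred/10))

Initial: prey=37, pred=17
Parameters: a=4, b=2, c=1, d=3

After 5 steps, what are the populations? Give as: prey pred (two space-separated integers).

Step 1: prey: 37+14-12=39; pred: 17+6-5=18
Step 2: prey: 39+15-14=40; pred: 18+7-5=20
Step 3: prey: 40+16-16=40; pred: 20+8-6=22
Step 4: prey: 40+16-17=39; pred: 22+8-6=24
Step 5: prey: 39+15-18=36; pred: 24+9-7=26

Answer: 36 26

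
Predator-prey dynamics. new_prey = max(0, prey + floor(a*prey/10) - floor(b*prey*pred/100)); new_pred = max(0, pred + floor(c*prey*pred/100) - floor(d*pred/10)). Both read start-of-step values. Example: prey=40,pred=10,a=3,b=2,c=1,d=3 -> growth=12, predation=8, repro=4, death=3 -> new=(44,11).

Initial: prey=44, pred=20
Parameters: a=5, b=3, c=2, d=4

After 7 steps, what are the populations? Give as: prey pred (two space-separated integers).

Step 1: prey: 44+22-26=40; pred: 20+17-8=29
Step 2: prey: 40+20-34=26; pred: 29+23-11=41
Step 3: prey: 26+13-31=8; pred: 41+21-16=46
Step 4: prey: 8+4-11=1; pred: 46+7-18=35
Step 5: prey: 1+0-1=0; pred: 35+0-14=21
Step 6: prey: 0+0-0=0; pred: 21+0-8=13
Step 7: prey: 0+0-0=0; pred: 13+0-5=8

Answer: 0 8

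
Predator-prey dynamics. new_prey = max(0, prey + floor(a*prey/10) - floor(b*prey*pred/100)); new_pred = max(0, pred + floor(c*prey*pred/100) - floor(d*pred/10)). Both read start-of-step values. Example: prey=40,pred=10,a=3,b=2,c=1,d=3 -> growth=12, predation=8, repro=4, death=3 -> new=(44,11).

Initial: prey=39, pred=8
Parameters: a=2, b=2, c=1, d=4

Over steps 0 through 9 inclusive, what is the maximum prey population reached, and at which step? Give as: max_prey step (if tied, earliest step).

Answer: 54 9

Derivation:
Step 1: prey: 39+7-6=40; pred: 8+3-3=8
Step 2: prey: 40+8-6=42; pred: 8+3-3=8
Step 3: prey: 42+8-6=44; pred: 8+3-3=8
Step 4: prey: 44+8-7=45; pred: 8+3-3=8
Step 5: prey: 45+9-7=47; pred: 8+3-3=8
Step 6: prey: 47+9-7=49; pred: 8+3-3=8
Step 7: prey: 49+9-7=51; pred: 8+3-3=8
Step 8: prey: 51+10-8=53; pred: 8+4-3=9
Step 9: prey: 53+10-9=54; pred: 9+4-3=10
Max prey = 54 at step 9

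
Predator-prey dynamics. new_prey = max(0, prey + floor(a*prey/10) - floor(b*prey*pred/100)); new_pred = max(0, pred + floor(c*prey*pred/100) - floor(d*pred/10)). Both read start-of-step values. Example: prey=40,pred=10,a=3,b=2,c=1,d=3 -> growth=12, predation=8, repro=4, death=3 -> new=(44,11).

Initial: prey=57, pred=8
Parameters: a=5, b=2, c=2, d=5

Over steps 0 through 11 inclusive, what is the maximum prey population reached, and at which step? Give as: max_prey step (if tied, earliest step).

Step 1: prey: 57+28-9=76; pred: 8+9-4=13
Step 2: prey: 76+38-19=95; pred: 13+19-6=26
Step 3: prey: 95+47-49=93; pred: 26+49-13=62
Step 4: prey: 93+46-115=24; pred: 62+115-31=146
Step 5: prey: 24+12-70=0; pred: 146+70-73=143
Step 6: prey: 0+0-0=0; pred: 143+0-71=72
Step 7: prey: 0+0-0=0; pred: 72+0-36=36
Step 8: prey: 0+0-0=0; pred: 36+0-18=18
Step 9: prey: 0+0-0=0; pred: 18+0-9=9
Step 10: prey: 0+0-0=0; pred: 9+0-4=5
Step 11: prey: 0+0-0=0; pred: 5+0-2=3
Max prey = 95 at step 2

Answer: 95 2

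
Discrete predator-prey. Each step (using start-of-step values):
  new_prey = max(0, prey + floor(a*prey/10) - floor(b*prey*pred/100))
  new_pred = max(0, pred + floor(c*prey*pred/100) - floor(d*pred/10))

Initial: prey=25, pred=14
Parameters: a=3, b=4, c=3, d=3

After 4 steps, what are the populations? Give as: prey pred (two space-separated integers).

Step 1: prey: 25+7-14=18; pred: 14+10-4=20
Step 2: prey: 18+5-14=9; pred: 20+10-6=24
Step 3: prey: 9+2-8=3; pred: 24+6-7=23
Step 4: prey: 3+0-2=1; pred: 23+2-6=19

Answer: 1 19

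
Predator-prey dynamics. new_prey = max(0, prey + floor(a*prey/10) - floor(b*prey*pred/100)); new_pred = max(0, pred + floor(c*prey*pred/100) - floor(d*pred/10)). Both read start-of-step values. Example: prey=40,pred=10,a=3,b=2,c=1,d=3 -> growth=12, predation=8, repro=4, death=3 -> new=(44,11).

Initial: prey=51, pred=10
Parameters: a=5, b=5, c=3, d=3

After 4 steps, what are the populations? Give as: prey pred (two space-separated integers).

Step 1: prey: 51+25-25=51; pred: 10+15-3=22
Step 2: prey: 51+25-56=20; pred: 22+33-6=49
Step 3: prey: 20+10-49=0; pred: 49+29-14=64
Step 4: prey: 0+0-0=0; pred: 64+0-19=45

Answer: 0 45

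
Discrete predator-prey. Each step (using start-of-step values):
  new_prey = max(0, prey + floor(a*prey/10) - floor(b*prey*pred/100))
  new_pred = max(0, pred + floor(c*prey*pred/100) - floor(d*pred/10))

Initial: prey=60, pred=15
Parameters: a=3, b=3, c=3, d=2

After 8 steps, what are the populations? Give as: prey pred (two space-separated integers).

Answer: 0 32

Derivation:
Step 1: prey: 60+18-27=51; pred: 15+27-3=39
Step 2: prey: 51+15-59=7; pred: 39+59-7=91
Step 3: prey: 7+2-19=0; pred: 91+19-18=92
Step 4: prey: 0+0-0=0; pred: 92+0-18=74
Step 5: prey: 0+0-0=0; pred: 74+0-14=60
Step 6: prey: 0+0-0=0; pred: 60+0-12=48
Step 7: prey: 0+0-0=0; pred: 48+0-9=39
Step 8: prey: 0+0-0=0; pred: 39+0-7=32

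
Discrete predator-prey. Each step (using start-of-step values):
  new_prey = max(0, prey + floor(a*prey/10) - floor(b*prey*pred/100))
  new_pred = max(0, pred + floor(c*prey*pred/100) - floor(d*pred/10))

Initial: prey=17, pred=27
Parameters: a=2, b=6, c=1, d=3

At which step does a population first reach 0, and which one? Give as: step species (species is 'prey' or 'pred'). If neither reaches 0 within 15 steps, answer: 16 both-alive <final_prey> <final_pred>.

Answer: 1 prey

Derivation:
Step 1: prey: 17+3-27=0; pred: 27+4-8=23
First extinction: prey at step 1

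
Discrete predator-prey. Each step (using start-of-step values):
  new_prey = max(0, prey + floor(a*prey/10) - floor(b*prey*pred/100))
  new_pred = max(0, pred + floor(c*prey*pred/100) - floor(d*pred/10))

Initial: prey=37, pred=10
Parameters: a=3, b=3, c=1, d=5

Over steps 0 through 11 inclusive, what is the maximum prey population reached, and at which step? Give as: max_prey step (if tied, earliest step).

Answer: 87 9

Derivation:
Step 1: prey: 37+11-11=37; pred: 10+3-5=8
Step 2: prey: 37+11-8=40; pred: 8+2-4=6
Step 3: prey: 40+12-7=45; pred: 6+2-3=5
Step 4: prey: 45+13-6=52; pred: 5+2-2=5
Step 5: prey: 52+15-7=60; pred: 5+2-2=5
Step 6: prey: 60+18-9=69; pred: 5+3-2=6
Step 7: prey: 69+20-12=77; pred: 6+4-3=7
Step 8: prey: 77+23-16=84; pred: 7+5-3=9
Step 9: prey: 84+25-22=87; pred: 9+7-4=12
Step 10: prey: 87+26-31=82; pred: 12+10-6=16
Step 11: prey: 82+24-39=67; pred: 16+13-8=21
Max prey = 87 at step 9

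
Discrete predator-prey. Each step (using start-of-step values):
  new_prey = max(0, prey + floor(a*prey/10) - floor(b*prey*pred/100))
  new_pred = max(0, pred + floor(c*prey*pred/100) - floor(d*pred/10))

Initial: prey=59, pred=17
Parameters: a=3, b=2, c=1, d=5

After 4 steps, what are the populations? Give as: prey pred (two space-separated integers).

Answer: 41 19

Derivation:
Step 1: prey: 59+17-20=56; pred: 17+10-8=19
Step 2: prey: 56+16-21=51; pred: 19+10-9=20
Step 3: prey: 51+15-20=46; pred: 20+10-10=20
Step 4: prey: 46+13-18=41; pred: 20+9-10=19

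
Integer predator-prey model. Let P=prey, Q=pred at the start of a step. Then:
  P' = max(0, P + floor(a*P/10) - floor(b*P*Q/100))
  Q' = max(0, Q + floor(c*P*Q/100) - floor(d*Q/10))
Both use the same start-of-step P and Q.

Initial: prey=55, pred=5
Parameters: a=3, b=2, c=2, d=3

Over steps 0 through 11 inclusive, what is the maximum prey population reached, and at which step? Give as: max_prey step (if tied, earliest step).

Step 1: prey: 55+16-5=66; pred: 5+5-1=9
Step 2: prey: 66+19-11=74; pred: 9+11-2=18
Step 3: prey: 74+22-26=70; pred: 18+26-5=39
Step 4: prey: 70+21-54=37; pred: 39+54-11=82
Step 5: prey: 37+11-60=0; pred: 82+60-24=118
Step 6: prey: 0+0-0=0; pred: 118+0-35=83
Step 7: prey: 0+0-0=0; pred: 83+0-24=59
Step 8: prey: 0+0-0=0; pred: 59+0-17=42
Step 9: prey: 0+0-0=0; pred: 42+0-12=30
Step 10: prey: 0+0-0=0; pred: 30+0-9=21
Step 11: prey: 0+0-0=0; pred: 21+0-6=15
Max prey = 74 at step 2

Answer: 74 2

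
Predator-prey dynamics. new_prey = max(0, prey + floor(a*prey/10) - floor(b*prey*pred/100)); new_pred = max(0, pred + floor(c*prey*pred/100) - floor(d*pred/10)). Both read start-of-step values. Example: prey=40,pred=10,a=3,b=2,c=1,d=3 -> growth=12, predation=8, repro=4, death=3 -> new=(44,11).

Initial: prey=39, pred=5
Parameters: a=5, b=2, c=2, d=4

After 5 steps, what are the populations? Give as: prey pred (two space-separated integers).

Answer: 45 148

Derivation:
Step 1: prey: 39+19-3=55; pred: 5+3-2=6
Step 2: prey: 55+27-6=76; pred: 6+6-2=10
Step 3: prey: 76+38-15=99; pred: 10+15-4=21
Step 4: prey: 99+49-41=107; pred: 21+41-8=54
Step 5: prey: 107+53-115=45; pred: 54+115-21=148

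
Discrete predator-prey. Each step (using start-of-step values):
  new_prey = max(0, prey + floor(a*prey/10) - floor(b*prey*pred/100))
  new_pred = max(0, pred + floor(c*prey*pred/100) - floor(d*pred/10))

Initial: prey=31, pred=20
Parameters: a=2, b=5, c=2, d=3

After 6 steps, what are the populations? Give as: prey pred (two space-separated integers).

Step 1: prey: 31+6-31=6; pred: 20+12-6=26
Step 2: prey: 6+1-7=0; pred: 26+3-7=22
Step 3: prey: 0+0-0=0; pred: 22+0-6=16
Step 4: prey: 0+0-0=0; pred: 16+0-4=12
Step 5: prey: 0+0-0=0; pred: 12+0-3=9
Step 6: prey: 0+0-0=0; pred: 9+0-2=7

Answer: 0 7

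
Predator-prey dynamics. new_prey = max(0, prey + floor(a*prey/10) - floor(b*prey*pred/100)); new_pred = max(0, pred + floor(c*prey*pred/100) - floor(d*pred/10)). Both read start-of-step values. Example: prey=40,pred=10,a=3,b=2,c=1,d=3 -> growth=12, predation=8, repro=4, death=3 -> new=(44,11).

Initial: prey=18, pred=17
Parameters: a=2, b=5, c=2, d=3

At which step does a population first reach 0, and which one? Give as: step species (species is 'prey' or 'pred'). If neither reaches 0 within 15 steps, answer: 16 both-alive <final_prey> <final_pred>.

Answer: 16 both-alive 1 3

Derivation:
Step 1: prey: 18+3-15=6; pred: 17+6-5=18
Step 2: prey: 6+1-5=2; pred: 18+2-5=15
Step 3: prey: 2+0-1=1; pred: 15+0-4=11
Step 4: prey: 1+0-0=1; pred: 11+0-3=8
Step 5: prey: 1+0-0=1; pred: 8+0-2=6
Step 6: prey: 1+0-0=1; pred: 6+0-1=5
Step 7: prey: 1+0-0=1; pred: 5+0-1=4
Step 8: prey: 1+0-0=1; pred: 4+0-1=3
Step 9: prey: 1+0-0=1; pred: 3+0-0=3
Steps 10-15: state stable at prey=1, pred=3 (no change)
No extinction within 15 steps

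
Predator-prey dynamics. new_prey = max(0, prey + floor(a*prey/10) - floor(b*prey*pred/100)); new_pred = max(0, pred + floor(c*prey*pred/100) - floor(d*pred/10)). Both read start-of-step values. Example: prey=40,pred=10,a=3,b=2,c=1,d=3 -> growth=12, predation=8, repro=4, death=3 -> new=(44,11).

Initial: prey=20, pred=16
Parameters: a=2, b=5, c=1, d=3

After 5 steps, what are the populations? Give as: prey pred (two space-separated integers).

Answer: 2 5

Derivation:
Step 1: prey: 20+4-16=8; pred: 16+3-4=15
Step 2: prey: 8+1-6=3; pred: 15+1-4=12
Step 3: prey: 3+0-1=2; pred: 12+0-3=9
Step 4: prey: 2+0-0=2; pred: 9+0-2=7
Step 5: prey: 2+0-0=2; pred: 7+0-2=5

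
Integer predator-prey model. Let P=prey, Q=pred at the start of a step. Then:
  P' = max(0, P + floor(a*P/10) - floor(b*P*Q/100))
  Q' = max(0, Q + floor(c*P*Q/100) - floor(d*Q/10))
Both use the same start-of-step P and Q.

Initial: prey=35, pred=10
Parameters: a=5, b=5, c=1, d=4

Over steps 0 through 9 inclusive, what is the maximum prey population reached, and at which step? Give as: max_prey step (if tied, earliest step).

Answer: 47 7

Derivation:
Step 1: prey: 35+17-17=35; pred: 10+3-4=9
Step 2: prey: 35+17-15=37; pred: 9+3-3=9
Step 3: prey: 37+18-16=39; pred: 9+3-3=9
Step 4: prey: 39+19-17=41; pred: 9+3-3=9
Step 5: prey: 41+20-18=43; pred: 9+3-3=9
Step 6: prey: 43+21-19=45; pred: 9+3-3=9
Step 7: prey: 45+22-20=47; pred: 9+4-3=10
Step 8: prey: 47+23-23=47; pred: 10+4-4=10
Step 9: prey: 47+23-23=47; pred: 10+4-4=10
Max prey = 47 at step 7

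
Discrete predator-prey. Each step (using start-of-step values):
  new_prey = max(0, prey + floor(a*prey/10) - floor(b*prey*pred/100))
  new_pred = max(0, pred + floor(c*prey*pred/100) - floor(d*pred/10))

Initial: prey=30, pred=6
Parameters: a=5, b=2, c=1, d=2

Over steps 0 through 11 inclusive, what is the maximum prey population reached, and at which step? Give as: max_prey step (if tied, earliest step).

Step 1: prey: 30+15-3=42; pred: 6+1-1=6
Step 2: prey: 42+21-5=58; pred: 6+2-1=7
Step 3: prey: 58+29-8=79; pred: 7+4-1=10
Step 4: prey: 79+39-15=103; pred: 10+7-2=15
Step 5: prey: 103+51-30=124; pred: 15+15-3=27
Step 6: prey: 124+62-66=120; pred: 27+33-5=55
Step 7: prey: 120+60-132=48; pred: 55+66-11=110
Step 8: prey: 48+24-105=0; pred: 110+52-22=140
Step 9: prey: 0+0-0=0; pred: 140+0-28=112
Step 10: prey: 0+0-0=0; pred: 112+0-22=90
Step 11: prey: 0+0-0=0; pred: 90+0-18=72
Max prey = 124 at step 5

Answer: 124 5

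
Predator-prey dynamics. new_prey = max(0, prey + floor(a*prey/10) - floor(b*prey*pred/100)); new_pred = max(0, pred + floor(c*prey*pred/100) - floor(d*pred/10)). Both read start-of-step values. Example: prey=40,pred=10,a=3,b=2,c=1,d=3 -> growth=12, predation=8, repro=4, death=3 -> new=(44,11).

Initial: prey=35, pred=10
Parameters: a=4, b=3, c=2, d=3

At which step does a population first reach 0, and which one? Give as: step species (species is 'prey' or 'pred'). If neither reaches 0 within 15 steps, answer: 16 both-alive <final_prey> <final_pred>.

Answer: 16 both-alive 1 3

Derivation:
Step 1: prey: 35+14-10=39; pred: 10+7-3=14
Step 2: prey: 39+15-16=38; pred: 14+10-4=20
Step 3: prey: 38+15-22=31; pred: 20+15-6=29
Step 4: prey: 31+12-26=17; pred: 29+17-8=38
Step 5: prey: 17+6-19=4; pred: 38+12-11=39
Step 6: prey: 4+1-4=1; pred: 39+3-11=31
Step 7: prey: 1+0-0=1; pred: 31+0-9=22
Step 8: prey: 1+0-0=1; pred: 22+0-6=16
Step 9: prey: 1+0-0=1; pred: 16+0-4=12
Step 10: prey: 1+0-0=1; pred: 12+0-3=9
Step 11: prey: 1+0-0=1; pred: 9+0-2=7
Step 12: prey: 1+0-0=1; pred: 7+0-2=5
Step 13: prey: 1+0-0=1; pred: 5+0-1=4
Step 14: prey: 1+0-0=1; pred: 4+0-1=3
Step 15: prey: 1+0-0=1; pred: 3+0-0=3
No extinction within 15 steps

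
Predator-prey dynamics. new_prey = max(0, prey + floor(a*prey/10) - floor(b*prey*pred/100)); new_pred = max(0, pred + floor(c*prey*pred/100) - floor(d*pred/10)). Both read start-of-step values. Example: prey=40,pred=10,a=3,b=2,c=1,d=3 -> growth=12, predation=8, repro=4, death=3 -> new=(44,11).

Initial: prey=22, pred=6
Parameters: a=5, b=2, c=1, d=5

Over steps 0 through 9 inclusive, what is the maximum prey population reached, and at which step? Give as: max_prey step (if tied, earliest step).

Step 1: prey: 22+11-2=31; pred: 6+1-3=4
Step 2: prey: 31+15-2=44; pred: 4+1-2=3
Step 3: prey: 44+22-2=64; pred: 3+1-1=3
Step 4: prey: 64+32-3=93; pred: 3+1-1=3
Step 5: prey: 93+46-5=134; pred: 3+2-1=4
Step 6: prey: 134+67-10=191; pred: 4+5-2=7
Step 7: prey: 191+95-26=260; pred: 7+13-3=17
Step 8: prey: 260+130-88=302; pred: 17+44-8=53
Step 9: prey: 302+151-320=133; pred: 53+160-26=187
Max prey = 302 at step 8

Answer: 302 8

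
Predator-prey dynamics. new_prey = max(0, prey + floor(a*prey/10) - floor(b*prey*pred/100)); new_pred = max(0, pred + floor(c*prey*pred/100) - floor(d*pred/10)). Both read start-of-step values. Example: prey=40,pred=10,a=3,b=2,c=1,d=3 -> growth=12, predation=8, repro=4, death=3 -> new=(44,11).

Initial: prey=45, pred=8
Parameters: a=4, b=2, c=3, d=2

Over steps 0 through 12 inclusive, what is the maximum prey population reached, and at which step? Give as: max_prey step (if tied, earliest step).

Step 1: prey: 45+18-7=56; pred: 8+10-1=17
Step 2: prey: 56+22-19=59; pred: 17+28-3=42
Step 3: prey: 59+23-49=33; pred: 42+74-8=108
Step 4: prey: 33+13-71=0; pred: 108+106-21=193
Step 5: prey: 0+0-0=0; pred: 193+0-38=155
Step 6: prey: 0+0-0=0; pred: 155+0-31=124
Step 7: prey: 0+0-0=0; pred: 124+0-24=100
Step 8: prey: 0+0-0=0; pred: 100+0-20=80
Step 9: prey: 0+0-0=0; pred: 80+0-16=64
Step 10: prey: 0+0-0=0; pred: 64+0-12=52
Step 11: prey: 0+0-0=0; pred: 52+0-10=42
Step 12: prey: 0+0-0=0; pred: 42+0-8=34
Max prey = 59 at step 2

Answer: 59 2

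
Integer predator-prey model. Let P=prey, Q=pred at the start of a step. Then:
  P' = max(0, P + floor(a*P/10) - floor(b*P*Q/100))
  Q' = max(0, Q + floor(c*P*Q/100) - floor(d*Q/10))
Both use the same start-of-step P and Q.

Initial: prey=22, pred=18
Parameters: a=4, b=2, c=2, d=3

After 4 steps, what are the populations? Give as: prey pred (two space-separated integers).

Step 1: prey: 22+8-7=23; pred: 18+7-5=20
Step 2: prey: 23+9-9=23; pred: 20+9-6=23
Step 3: prey: 23+9-10=22; pred: 23+10-6=27
Step 4: prey: 22+8-11=19; pred: 27+11-8=30

Answer: 19 30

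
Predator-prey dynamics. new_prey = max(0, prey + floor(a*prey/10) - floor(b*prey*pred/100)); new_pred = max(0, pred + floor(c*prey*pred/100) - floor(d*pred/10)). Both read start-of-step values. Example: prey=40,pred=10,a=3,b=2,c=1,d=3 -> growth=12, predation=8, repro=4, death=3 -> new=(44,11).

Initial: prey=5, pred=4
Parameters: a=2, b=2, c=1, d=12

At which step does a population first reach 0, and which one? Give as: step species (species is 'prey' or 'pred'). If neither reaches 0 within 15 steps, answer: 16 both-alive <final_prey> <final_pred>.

Answer: 1 pred

Derivation:
Step 1: prey: 5+1-0=6; pred: 4+0-4=0
First extinction: pred at step 1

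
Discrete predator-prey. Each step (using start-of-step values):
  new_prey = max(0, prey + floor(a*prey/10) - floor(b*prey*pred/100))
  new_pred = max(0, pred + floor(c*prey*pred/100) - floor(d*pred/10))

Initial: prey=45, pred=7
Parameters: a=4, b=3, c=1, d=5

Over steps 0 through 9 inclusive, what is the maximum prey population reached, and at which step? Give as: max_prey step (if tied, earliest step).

Step 1: prey: 45+18-9=54; pred: 7+3-3=7
Step 2: prey: 54+21-11=64; pred: 7+3-3=7
Step 3: prey: 64+25-13=76; pred: 7+4-3=8
Step 4: prey: 76+30-18=88; pred: 8+6-4=10
Step 5: prey: 88+35-26=97; pred: 10+8-5=13
Step 6: prey: 97+38-37=98; pred: 13+12-6=19
Step 7: prey: 98+39-55=82; pred: 19+18-9=28
Step 8: prey: 82+32-68=46; pred: 28+22-14=36
Step 9: prey: 46+18-49=15; pred: 36+16-18=34
Max prey = 98 at step 6

Answer: 98 6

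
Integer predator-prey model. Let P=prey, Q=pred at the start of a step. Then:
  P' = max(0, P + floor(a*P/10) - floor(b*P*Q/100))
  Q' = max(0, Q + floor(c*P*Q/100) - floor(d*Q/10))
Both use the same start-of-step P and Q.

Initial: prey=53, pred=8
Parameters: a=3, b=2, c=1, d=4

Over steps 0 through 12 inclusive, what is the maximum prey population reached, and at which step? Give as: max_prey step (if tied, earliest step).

Answer: 76 4

Derivation:
Step 1: prey: 53+15-8=60; pred: 8+4-3=9
Step 2: prey: 60+18-10=68; pred: 9+5-3=11
Step 3: prey: 68+20-14=74; pred: 11+7-4=14
Step 4: prey: 74+22-20=76; pred: 14+10-5=19
Step 5: prey: 76+22-28=70; pred: 19+14-7=26
Step 6: prey: 70+21-36=55; pred: 26+18-10=34
Step 7: prey: 55+16-37=34; pred: 34+18-13=39
Step 8: prey: 34+10-26=18; pred: 39+13-15=37
Step 9: prey: 18+5-13=10; pred: 37+6-14=29
Step 10: prey: 10+3-5=8; pred: 29+2-11=20
Step 11: prey: 8+2-3=7; pred: 20+1-8=13
Step 12: prey: 7+2-1=8; pred: 13+0-5=8
Max prey = 76 at step 4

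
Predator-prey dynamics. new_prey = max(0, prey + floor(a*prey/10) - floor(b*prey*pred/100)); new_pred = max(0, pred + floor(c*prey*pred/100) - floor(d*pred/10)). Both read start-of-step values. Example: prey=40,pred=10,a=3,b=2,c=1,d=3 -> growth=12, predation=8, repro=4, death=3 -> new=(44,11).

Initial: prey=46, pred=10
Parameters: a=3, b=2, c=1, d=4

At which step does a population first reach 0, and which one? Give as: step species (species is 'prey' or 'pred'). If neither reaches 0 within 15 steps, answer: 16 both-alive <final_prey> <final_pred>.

Answer: 16 both-alive 20 6

Derivation:
Step 1: prey: 46+13-9=50; pred: 10+4-4=10
Step 2: prey: 50+15-10=55; pred: 10+5-4=11
Step 3: prey: 55+16-12=59; pred: 11+6-4=13
Step 4: prey: 59+17-15=61; pred: 13+7-5=15
Step 5: prey: 61+18-18=61; pred: 15+9-6=18
Step 6: prey: 61+18-21=58; pred: 18+10-7=21
Step 7: prey: 58+17-24=51; pred: 21+12-8=25
Step 8: prey: 51+15-25=41; pred: 25+12-10=27
Step 9: prey: 41+12-22=31; pred: 27+11-10=28
Step 10: prey: 31+9-17=23; pred: 28+8-11=25
Step 11: prey: 23+6-11=18; pred: 25+5-10=20
Step 12: prey: 18+5-7=16; pred: 20+3-8=15
Step 13: prey: 16+4-4=16; pred: 15+2-6=11
Step 14: prey: 16+4-3=17; pred: 11+1-4=8
Step 15: prey: 17+5-2=20; pred: 8+1-3=6
No extinction within 15 steps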